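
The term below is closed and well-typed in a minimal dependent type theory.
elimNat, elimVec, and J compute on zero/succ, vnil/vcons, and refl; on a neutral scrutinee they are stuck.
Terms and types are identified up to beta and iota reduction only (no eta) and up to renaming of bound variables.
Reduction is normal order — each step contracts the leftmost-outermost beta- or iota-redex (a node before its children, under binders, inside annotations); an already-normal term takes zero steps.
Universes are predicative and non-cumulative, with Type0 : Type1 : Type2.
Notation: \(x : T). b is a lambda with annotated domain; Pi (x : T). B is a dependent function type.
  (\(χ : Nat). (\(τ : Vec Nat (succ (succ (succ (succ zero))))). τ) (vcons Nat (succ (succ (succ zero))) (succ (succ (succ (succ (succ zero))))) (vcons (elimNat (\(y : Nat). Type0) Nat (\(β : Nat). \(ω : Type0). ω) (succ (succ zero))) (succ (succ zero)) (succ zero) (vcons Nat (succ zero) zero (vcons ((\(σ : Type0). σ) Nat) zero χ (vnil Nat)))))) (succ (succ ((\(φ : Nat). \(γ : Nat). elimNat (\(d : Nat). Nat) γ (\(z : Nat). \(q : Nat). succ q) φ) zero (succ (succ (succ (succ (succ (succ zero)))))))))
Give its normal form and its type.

normal form:
  vcons Nat (succ (succ (succ zero))) (succ (succ (succ (succ (succ zero))))) (vcons Nat (succ (succ zero)) (succ zero) (vcons Nat (succ zero) zero (vcons Nat zero (succ (succ (succ (succ (succ (succ (succ (succ zero)))))))) (vnil Nat))))
the term's type:
  Vec Nat (succ (succ (succ (succ zero))))
observation: the leftmost-outermost redex is a beta-redex, and normalization takes 13 steps.


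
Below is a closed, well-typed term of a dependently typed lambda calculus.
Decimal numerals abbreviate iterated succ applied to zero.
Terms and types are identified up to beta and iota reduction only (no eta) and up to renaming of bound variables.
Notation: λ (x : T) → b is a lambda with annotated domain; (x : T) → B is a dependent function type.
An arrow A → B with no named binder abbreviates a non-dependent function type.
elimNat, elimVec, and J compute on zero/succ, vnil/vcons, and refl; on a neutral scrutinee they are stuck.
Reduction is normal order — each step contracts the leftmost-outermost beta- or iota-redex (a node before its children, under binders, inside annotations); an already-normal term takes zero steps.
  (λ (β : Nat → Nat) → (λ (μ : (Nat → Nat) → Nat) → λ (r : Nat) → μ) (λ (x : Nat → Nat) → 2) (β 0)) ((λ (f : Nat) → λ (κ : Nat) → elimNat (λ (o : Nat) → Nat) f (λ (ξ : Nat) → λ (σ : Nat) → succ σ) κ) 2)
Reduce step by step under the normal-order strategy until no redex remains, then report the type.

reduction (normal order):
  (λ (β : Nat → Nat) → (λ (μ : (Nat → Nat) → Nat) → λ (r : Nat) → μ) (λ (x : Nat → Nat) → 2) (β 0)) ((λ (f : Nat) → λ (κ : Nat) → elimNat (λ (o : Nat) → Nat) f (λ (ξ : Nat) → λ (σ : Nat) → succ σ) κ) 2)
  ~> (λ (β : (Nat → Nat) → Nat) → λ (μ : Nat) → β) (λ (r : Nat → Nat) → 2) ((λ (x : Nat) → λ (f : Nat) → elimNat (λ (κ : Nat) → Nat) x (λ (o : Nat) → λ (ξ : Nat) → succ ξ) f) 2 0)
  ~> (λ (β : Nat) → λ (μ : Nat → Nat) → 2) ((λ (r : Nat) → λ (x : Nat) → elimNat (λ (f : Nat) → Nat) r (λ (κ : Nat) → λ (o : Nat) → succ o) x) 2 0)
  ~> λ (β : Nat → Nat) → 2
inferred type:
  (Nat → Nat) → Nat


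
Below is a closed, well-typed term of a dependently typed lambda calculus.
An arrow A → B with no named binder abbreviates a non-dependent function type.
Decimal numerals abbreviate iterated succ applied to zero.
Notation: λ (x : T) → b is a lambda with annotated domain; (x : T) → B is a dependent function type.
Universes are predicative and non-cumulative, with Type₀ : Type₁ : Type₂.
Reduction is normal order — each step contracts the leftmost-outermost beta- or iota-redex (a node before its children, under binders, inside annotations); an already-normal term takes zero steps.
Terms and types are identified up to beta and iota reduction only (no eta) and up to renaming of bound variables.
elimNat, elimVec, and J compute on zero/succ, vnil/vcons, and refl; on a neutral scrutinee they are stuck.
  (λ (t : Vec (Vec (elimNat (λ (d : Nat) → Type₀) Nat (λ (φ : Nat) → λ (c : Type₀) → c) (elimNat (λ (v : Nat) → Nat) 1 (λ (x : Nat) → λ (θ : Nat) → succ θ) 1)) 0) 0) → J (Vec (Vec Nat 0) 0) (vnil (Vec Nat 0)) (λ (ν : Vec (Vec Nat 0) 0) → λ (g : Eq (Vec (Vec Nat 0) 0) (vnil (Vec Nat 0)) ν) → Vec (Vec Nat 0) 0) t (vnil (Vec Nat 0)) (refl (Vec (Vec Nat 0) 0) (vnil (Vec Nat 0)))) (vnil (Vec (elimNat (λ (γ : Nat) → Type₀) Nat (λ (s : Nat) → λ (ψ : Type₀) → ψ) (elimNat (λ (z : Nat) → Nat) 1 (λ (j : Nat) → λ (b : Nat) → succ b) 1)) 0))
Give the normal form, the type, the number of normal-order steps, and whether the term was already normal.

resulting normal form:
  vnil (Vec Nat 0)
inferred type:
  Vec (Vec Nat 0) 0
normal-order step count: 13
already normal: no
first redex: a beta-redex


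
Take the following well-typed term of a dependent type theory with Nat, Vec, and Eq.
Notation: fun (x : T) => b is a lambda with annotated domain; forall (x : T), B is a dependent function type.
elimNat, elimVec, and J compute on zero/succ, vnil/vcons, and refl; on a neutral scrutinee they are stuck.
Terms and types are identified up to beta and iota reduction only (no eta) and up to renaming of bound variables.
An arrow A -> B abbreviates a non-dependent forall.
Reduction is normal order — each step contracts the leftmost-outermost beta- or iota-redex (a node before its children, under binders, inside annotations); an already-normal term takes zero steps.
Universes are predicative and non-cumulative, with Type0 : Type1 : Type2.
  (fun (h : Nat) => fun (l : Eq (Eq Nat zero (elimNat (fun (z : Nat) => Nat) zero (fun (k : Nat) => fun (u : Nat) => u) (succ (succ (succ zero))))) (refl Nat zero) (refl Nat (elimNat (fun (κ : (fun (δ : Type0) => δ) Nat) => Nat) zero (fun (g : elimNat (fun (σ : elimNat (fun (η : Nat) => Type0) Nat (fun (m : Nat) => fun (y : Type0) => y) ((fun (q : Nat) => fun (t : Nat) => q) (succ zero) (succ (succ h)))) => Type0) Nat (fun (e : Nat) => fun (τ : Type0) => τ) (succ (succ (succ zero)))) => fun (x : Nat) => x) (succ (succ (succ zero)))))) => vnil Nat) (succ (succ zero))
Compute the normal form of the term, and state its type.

normal form:
  fun (h : Eq (Eq Nat zero zero) (refl Nat zero) (refl Nat zero)) => vnil Nat
inferred type:
  Eq (Eq Nat zero zero) (refl Nat zero) (refl Nat zero) -> Vec Nat zero
observation: the leftmost-outermost redex is a beta-redex, and normalization takes 21 steps.


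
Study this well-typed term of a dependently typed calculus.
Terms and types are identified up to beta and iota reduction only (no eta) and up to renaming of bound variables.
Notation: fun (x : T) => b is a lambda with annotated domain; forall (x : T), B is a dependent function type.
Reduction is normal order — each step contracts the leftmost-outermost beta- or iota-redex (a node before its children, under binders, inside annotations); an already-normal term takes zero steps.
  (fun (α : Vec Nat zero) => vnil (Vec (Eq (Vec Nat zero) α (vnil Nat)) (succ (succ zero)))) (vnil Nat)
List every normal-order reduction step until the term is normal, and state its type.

normal-order reduction:
  (fun (α : Vec Nat zero) => vnil (Vec (Eq (Vec Nat zero) α (vnil Nat)) (succ (succ zero)))) (vnil Nat)
  ~> vnil (Vec (Eq (Vec Nat zero) (vnil Nat) (vnil Nat)) (succ (succ zero)))
inferred type:
  Vec (Vec (Eq (Vec Nat zero) (vnil Nat) (vnil Nat)) (succ (succ zero))) zero


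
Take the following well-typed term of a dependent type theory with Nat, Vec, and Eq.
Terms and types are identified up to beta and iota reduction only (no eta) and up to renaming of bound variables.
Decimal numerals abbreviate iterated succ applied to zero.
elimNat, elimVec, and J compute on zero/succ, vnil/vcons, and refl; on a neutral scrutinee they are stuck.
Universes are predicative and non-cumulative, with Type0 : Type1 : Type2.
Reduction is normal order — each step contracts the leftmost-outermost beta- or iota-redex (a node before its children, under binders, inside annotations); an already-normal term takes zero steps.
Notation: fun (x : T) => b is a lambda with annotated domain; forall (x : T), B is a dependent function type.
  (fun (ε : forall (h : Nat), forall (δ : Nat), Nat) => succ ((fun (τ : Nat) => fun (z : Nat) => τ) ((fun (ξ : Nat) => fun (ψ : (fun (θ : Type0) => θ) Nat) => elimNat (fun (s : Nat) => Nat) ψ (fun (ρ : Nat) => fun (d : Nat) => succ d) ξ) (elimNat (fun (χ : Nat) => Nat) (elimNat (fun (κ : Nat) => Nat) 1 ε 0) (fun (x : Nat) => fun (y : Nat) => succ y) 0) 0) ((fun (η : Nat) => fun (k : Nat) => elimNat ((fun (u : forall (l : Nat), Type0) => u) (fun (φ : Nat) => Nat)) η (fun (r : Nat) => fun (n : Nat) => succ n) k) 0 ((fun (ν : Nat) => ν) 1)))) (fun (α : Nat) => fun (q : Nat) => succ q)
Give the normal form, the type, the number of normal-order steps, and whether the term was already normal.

resulting normal form:
  2
inferred type:
  Nat
normal-order step count: 11
term was already normal: no
first contracted redex: a beta-redex


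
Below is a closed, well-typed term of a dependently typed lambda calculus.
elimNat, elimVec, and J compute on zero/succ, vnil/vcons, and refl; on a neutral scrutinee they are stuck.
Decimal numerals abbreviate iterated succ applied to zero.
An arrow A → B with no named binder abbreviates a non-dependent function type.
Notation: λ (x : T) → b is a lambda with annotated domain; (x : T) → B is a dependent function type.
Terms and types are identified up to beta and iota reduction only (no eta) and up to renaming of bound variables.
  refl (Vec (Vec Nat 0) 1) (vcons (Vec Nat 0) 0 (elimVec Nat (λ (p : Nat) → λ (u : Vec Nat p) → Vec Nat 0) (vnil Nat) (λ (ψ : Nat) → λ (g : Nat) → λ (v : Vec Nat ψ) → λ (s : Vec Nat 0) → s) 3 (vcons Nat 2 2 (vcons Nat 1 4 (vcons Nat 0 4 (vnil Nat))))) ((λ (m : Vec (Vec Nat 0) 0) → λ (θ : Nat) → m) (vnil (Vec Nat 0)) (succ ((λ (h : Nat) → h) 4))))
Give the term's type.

inferred type:
  Eq (Vec (Vec Nat 0) 1) (vcons (Vec Nat 0) 0 (vnil Nat) (vnil (Vec Nat 0))) (vcons (Vec Nat 0) 0 (vnil Nat) (vnil (Vec Nat 0)))


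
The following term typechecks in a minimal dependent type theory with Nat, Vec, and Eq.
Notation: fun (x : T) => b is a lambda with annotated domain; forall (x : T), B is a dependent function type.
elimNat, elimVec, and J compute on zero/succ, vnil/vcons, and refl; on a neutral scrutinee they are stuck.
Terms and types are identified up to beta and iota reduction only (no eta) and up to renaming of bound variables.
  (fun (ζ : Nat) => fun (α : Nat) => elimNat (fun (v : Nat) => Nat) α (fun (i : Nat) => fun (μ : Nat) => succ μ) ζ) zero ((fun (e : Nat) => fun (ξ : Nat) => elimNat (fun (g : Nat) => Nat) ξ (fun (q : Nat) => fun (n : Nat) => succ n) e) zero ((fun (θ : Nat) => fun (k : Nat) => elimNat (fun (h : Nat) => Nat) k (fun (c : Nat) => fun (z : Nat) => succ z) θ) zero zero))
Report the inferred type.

type:
  Nat


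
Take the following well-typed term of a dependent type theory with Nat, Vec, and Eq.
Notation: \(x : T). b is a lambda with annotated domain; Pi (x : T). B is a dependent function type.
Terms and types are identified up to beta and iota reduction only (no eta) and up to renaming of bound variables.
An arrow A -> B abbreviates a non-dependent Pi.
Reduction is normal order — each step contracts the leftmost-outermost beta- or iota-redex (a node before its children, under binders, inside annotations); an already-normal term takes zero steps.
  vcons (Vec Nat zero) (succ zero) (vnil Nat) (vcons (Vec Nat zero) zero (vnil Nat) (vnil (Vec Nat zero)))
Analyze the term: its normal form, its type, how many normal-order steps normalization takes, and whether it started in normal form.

resulting normal form:
  vcons (Vec Nat zero) (succ zero) (vnil Nat) (vcons (Vec Nat zero) zero (vnil Nat) (vnil (Vec Nat zero)))
the term's type:
  Vec (Vec Nat zero) (succ (succ zero))
reduction steps (normal order): 0
term was already normal: yes


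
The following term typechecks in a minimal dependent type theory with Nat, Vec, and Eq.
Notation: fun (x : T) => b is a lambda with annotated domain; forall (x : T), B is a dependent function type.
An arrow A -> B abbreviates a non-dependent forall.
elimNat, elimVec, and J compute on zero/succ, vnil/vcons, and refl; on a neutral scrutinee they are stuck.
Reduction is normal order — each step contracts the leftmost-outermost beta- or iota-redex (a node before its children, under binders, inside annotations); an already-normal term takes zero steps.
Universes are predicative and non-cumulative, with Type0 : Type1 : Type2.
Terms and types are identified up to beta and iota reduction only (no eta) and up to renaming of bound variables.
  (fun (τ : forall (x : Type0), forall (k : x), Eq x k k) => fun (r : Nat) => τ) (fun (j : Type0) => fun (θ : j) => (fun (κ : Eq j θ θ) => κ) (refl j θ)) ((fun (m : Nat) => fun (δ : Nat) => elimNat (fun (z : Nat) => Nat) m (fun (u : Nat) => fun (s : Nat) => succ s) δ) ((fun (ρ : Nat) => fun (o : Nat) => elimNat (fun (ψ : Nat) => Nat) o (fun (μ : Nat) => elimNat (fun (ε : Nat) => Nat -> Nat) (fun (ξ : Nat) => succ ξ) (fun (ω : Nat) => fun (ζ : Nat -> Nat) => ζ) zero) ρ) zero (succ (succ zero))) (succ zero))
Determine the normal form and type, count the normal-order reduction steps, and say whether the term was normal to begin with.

reduced normal form:
  fun (τ : Type0) => fun (x : τ) => refl τ x
inferred type:
  forall (τ : Type0), forall (x : τ), Eq τ x x
steps to reach normal form (normal order): 3
already normal: no
first contracted redex: a beta-redex


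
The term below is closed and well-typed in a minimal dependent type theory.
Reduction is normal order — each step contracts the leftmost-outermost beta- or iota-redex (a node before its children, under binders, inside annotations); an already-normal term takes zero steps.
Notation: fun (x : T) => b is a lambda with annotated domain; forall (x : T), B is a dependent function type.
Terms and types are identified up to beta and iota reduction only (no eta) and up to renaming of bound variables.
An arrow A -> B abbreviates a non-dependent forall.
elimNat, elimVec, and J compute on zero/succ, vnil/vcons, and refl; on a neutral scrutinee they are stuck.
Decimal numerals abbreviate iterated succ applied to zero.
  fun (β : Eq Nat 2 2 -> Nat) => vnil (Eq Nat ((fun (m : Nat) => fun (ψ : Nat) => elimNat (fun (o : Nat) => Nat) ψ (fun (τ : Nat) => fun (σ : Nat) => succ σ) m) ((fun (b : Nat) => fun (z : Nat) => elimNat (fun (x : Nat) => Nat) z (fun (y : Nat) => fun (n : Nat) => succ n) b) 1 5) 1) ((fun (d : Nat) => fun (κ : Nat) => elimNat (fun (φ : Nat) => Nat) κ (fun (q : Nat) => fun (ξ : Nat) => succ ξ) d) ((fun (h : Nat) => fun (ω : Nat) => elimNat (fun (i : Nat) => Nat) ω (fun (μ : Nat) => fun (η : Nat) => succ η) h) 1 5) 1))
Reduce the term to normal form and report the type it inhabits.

normal form:
  fun (β : Eq Nat 2 2 -> Nat) => vnil (Eq Nat 7 7)
the term's type:
  (Eq Nat 2 2 -> Nat) -> Vec (Eq Nat 7 7) 0
observation: normalization takes exactly 54 steps under the normal-order strategy.


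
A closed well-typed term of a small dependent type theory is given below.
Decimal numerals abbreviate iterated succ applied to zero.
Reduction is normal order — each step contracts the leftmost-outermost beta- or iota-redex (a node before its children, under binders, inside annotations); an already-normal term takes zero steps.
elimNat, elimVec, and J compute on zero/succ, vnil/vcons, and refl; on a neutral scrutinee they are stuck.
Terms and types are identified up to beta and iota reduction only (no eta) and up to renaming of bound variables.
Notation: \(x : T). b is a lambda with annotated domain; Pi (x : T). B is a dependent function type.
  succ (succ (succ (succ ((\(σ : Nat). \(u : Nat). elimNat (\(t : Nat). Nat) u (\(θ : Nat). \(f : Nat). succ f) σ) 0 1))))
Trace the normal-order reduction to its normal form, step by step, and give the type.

normal-order reduction sequence:
  succ (succ (succ (succ ((\(σ : Nat). \(u : Nat). elimNat (\(t : Nat). Nat) u (\(θ : Nat). \(f : Nat). succ f) σ) 0 1))))
  ~> succ (succ (succ (succ ((\(σ : Nat). elimNat (\(u : Nat). Nat) σ (\(t : Nat). \(θ : Nat). succ θ) 0) 1))))
  ~> succ (succ (succ (succ (elimNat (\(σ : Nat). Nat) 1 (\(u : Nat). \(t : Nat). succ t) 0))))
  ~> 5
type:
  Nat


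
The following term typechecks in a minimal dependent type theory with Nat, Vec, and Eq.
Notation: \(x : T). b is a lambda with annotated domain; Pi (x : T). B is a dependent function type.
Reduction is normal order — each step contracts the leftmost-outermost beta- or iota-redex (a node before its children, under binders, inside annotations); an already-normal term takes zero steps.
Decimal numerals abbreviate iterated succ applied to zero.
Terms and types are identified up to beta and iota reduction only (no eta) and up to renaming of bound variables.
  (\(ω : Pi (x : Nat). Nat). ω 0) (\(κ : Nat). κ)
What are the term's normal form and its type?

resulting normal form:
  0
type:
  Nat


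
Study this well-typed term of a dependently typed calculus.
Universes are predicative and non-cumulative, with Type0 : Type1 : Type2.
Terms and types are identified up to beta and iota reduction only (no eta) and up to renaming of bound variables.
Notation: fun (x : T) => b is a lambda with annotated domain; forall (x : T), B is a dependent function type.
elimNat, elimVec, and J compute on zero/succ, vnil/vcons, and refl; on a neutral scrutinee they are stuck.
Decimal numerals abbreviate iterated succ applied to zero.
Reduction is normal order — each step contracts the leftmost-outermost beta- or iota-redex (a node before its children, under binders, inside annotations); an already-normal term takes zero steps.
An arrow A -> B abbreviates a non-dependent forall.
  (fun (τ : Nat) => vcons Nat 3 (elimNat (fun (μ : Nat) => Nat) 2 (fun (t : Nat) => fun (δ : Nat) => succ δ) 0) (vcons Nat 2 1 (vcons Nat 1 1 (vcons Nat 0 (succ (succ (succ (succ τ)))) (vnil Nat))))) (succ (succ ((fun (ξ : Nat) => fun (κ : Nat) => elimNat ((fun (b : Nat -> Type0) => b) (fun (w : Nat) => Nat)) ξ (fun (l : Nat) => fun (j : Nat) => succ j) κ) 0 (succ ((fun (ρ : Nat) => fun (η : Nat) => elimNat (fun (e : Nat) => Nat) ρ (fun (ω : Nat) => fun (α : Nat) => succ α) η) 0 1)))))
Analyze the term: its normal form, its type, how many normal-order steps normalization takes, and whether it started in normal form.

reduced normal form:
  vcons Nat 3 2 (vcons Nat 2 1 (vcons Nat 1 1 (vcons Nat 0 8 (vnil Nat))))
type:
  Vec Nat 4
steps to reach normal form (normal order): 18
term was already normal: no
first contracted redex: a beta-redex


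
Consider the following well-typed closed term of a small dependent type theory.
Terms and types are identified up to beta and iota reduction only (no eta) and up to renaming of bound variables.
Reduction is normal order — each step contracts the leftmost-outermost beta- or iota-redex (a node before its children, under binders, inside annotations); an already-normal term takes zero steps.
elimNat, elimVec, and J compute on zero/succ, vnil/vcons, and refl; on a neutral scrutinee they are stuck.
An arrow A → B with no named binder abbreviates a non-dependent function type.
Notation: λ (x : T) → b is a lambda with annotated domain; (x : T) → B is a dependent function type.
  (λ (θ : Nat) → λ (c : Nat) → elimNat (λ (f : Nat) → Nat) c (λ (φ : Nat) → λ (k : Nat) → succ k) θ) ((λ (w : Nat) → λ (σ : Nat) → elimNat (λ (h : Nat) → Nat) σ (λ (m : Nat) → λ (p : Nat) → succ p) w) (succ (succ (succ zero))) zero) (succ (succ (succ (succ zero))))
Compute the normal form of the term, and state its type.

reduced normal form:
  succ (succ (succ (succ (succ (succ (succ zero))))))
inferred type:
  Nat


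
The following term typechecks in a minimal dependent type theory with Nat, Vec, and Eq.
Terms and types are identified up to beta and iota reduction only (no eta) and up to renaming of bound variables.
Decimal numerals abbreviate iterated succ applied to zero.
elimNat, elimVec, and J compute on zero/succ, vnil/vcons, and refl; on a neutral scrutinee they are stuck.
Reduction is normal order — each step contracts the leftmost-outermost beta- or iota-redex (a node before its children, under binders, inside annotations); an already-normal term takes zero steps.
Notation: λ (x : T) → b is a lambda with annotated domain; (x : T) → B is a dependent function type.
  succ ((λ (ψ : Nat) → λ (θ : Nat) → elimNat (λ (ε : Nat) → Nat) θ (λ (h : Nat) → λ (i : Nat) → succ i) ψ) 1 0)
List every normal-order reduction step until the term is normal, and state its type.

reduction (normal order):
  succ ((λ (ψ : Nat) → λ (θ : Nat) → elimNat (λ (ε : Nat) → Nat) θ (λ (h : Nat) → λ (i : Nat) → succ i) ψ) 1 0)
  ~> succ ((λ (ψ : Nat) → elimNat (λ (θ : Nat) → Nat) ψ (λ (ε : Nat) → λ (h : Nat) → succ h) 1) 0)
  ~> succ (elimNat (λ (ψ : Nat) → Nat) 0 (λ (θ : Nat) → λ (ε : Nat) → succ ε) 1)
  ~> succ ((λ (ψ : Nat) → λ (θ : Nat) → succ θ) 0 (elimNat (λ (ε : Nat) → Nat) 0 (λ (h : Nat) → λ (i : Nat) → succ i) 0))
  ~> succ ((λ (ψ : Nat) → succ ψ) (elimNat (λ (θ : Nat) → Nat) 0 (λ (ε : Nat) → λ (h : Nat) → succ h) 0))
  ~> succ (succ (elimNat (λ (ψ : Nat) → Nat) 0 (λ (θ : Nat) → λ (ε : Nat) → succ ε) 0))
  ~> 2
the term's type:
  Nat


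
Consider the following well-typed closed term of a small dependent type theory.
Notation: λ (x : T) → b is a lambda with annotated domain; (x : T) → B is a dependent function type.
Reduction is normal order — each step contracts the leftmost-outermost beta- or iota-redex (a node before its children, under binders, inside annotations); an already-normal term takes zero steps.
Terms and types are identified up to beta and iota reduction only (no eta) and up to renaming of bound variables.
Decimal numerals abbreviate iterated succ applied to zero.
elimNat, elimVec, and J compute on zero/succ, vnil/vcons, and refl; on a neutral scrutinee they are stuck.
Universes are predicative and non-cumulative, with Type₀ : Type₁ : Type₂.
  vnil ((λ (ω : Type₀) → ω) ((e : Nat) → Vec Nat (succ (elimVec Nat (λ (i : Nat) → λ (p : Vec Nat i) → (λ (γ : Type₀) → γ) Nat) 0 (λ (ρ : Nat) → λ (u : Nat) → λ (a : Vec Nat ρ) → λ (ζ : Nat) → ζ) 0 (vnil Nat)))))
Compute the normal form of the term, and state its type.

reduced normal form:
  vnil ((ω : Nat) → Vec Nat 1)
type:
  Vec ((ω : Nat) → Vec Nat 1) 0
observation: 2 normal-order steps separate the term from its normal form.


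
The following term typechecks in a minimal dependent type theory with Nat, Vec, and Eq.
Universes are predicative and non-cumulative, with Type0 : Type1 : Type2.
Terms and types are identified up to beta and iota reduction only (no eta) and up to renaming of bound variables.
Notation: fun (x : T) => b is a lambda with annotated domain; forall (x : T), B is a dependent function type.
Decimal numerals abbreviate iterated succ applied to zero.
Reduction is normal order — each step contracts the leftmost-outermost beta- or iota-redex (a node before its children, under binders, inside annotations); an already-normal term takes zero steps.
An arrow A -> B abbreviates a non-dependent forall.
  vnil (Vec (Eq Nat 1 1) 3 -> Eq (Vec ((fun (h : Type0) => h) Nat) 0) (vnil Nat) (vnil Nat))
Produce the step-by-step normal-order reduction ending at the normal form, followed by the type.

reduction (normal order):
  vnil (Vec (Eq Nat 1 1) 3 -> Eq (Vec ((fun (h : Type0) => h) Nat) 0) (vnil Nat) (vnil Nat))
  ~> vnil (Vec (Eq Nat 1 1) 3 -> Eq (Vec Nat 0) (vnil Nat) (vnil Nat))
type:
  Vec (Vec (Eq Nat 1 1) 3 -> Eq (Vec Nat 0) (vnil Nat) (vnil Nat)) 0


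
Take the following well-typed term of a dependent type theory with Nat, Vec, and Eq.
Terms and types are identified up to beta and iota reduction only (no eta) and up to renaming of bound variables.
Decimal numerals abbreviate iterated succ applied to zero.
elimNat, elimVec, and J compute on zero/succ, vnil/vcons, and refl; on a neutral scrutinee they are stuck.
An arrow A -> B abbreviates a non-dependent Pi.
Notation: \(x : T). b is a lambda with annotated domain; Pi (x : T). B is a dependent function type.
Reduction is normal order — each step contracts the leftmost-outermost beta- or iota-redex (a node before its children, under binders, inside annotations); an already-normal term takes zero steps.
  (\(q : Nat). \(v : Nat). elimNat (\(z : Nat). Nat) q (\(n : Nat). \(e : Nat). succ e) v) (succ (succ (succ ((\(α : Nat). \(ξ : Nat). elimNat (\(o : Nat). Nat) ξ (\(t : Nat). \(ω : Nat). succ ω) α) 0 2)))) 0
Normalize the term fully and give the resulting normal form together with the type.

resulting normal form:
  5
type:
  Nat
observation: the first redex contracted is a beta-redex; the normal form is reached in 6 normal-order steps.


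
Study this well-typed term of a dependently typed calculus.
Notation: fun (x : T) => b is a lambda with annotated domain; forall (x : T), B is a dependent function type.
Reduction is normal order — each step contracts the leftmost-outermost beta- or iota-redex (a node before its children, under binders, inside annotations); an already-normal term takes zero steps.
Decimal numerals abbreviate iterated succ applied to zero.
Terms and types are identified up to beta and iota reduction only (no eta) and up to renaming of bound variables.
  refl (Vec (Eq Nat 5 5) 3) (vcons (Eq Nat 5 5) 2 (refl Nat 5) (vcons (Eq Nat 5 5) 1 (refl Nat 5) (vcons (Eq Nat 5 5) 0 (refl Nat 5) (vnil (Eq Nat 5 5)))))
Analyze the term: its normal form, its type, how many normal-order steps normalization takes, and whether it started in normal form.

normal form:
  refl (Vec (Eq Nat 5 5) 3) (vcons (Eq Nat 5 5) 2 (refl Nat 5) (vcons (Eq Nat 5 5) 1 (refl Nat 5) (vcons (Eq Nat 5 5) 0 (refl Nat 5) (vnil (Eq Nat 5 5)))))
inferred type:
  Eq (Vec (Eq Nat 5 5) 3) (vcons (Eq Nat 5 5) 2 (refl Nat 5) (vcons (Eq Nat 5 5) 1 (refl Nat 5) (vcons (Eq Nat 5 5) 0 (refl Nat 5) (vnil (Eq Nat 5 5))))) (vcons (Eq Nat 5 5) 2 (refl Nat 5) (vcons (Eq Nat 5 5) 1 (refl Nat 5) (vcons (Eq Nat 5 5) 0 (refl Nat 5) (vnil (Eq Nat 5 5)))))
normal-order step count: 0
already normal: yes


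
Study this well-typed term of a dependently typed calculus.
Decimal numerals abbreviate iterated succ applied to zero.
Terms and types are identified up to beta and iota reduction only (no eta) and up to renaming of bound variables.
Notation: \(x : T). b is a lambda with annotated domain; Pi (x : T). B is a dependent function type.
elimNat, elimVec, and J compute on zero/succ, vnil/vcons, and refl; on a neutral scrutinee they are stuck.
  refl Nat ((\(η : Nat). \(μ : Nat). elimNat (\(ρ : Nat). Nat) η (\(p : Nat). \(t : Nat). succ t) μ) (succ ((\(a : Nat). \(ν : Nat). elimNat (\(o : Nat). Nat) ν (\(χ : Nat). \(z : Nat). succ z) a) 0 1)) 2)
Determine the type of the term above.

inferred type:
  Eq Nat 4 4


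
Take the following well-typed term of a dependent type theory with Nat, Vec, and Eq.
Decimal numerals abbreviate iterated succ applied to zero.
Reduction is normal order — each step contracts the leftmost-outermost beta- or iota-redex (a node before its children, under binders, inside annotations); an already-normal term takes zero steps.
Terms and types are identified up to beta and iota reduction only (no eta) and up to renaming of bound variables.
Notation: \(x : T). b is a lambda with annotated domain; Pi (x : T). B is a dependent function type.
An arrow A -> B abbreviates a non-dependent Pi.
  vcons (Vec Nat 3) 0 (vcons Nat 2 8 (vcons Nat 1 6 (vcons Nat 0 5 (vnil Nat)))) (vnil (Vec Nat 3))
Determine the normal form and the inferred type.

normal form:
  vcons (Vec Nat 3) 0 (vcons Nat 2 8 (vcons Nat 1 6 (vcons Nat 0 5 (vnil Nat)))) (vnil (Vec Nat 3))
type:
  Vec (Vec Nat 3) 1
observation: no redex remains anywhere in the term; it is its own normal form.


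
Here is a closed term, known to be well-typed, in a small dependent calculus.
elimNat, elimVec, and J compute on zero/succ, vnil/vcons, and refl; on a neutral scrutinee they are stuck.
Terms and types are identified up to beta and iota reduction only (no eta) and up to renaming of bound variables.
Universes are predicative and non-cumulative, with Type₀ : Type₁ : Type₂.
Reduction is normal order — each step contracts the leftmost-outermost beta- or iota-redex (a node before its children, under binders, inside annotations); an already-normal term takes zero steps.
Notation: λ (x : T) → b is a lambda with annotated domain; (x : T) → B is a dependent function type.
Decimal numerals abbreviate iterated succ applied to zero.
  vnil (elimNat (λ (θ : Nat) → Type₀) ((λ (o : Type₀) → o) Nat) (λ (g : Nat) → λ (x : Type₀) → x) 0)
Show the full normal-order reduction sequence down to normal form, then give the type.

normal-order reduction sequence:
  vnil (elimNat (λ (θ : Nat) → Type₀) ((λ (o : Type₀) → o) Nat) (λ (g : Nat) → λ (x : Type₀) → x) 0)
  ~> vnil ((λ (θ : Type₀) → θ) Nat)
  ~> vnil Nat
the term's type:
  Vec Nat 0


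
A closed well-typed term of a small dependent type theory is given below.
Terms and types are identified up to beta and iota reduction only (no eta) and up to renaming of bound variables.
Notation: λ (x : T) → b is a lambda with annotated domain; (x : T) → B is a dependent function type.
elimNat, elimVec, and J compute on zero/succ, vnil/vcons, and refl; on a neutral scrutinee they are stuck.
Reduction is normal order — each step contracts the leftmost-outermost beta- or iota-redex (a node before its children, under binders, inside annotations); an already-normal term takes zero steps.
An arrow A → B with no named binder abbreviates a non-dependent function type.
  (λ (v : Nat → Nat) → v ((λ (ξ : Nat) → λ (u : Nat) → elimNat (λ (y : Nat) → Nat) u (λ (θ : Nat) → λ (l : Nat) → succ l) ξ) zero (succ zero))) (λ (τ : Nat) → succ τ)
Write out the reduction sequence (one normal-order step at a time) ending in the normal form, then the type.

normal-order reduction sequence:
  (λ (v : Nat → Nat) → v ((λ (ξ : Nat) → λ (u : Nat) → elimNat (λ (y : Nat) → Nat) u (λ (θ : Nat) → λ (l : Nat) → succ l) ξ) zero (succ zero))) (λ (τ : Nat) → succ τ)
  ~> (λ (v : Nat) → succ v) ((λ (ξ : Nat) → λ (u : Nat) → elimNat (λ (y : Nat) → Nat) u (λ (θ : Nat) → λ (l : Nat) → succ l) ξ) zero (succ zero))
  ~> succ ((λ (v : Nat) → λ (ξ : Nat) → elimNat (λ (u : Nat) → Nat) ξ (λ (y : Nat) → λ (θ : Nat) → succ θ) v) zero (succ zero))
  ~> succ ((λ (v : Nat) → elimNat (λ (ξ : Nat) → Nat) v (λ (u : Nat) → λ (y : Nat) → succ y) zero) (succ zero))
  ~> succ (elimNat (λ (v : Nat) → Nat) (succ zero) (λ (ξ : Nat) → λ (u : Nat) → succ u) zero)
  ~> succ (succ zero)
inferred type:
  Nat


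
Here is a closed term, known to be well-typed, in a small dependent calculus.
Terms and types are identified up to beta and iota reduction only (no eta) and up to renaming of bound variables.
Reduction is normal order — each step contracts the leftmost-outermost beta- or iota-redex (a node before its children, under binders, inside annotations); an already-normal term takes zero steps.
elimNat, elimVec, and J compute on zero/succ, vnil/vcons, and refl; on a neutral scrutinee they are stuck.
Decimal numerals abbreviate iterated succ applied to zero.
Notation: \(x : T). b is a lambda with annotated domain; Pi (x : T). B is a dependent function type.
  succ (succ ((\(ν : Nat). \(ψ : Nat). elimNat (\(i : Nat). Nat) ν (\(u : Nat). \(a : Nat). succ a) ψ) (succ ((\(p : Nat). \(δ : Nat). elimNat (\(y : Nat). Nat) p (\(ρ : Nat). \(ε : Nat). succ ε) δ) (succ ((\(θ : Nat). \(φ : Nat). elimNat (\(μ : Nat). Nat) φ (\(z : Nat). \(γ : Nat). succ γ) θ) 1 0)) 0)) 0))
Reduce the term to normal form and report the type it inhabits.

reduced normal form:
  5
inferred type:
  Nat
observation: the first redex contracted is a beta-redex; the normal form is reached in 12 normal-order steps.


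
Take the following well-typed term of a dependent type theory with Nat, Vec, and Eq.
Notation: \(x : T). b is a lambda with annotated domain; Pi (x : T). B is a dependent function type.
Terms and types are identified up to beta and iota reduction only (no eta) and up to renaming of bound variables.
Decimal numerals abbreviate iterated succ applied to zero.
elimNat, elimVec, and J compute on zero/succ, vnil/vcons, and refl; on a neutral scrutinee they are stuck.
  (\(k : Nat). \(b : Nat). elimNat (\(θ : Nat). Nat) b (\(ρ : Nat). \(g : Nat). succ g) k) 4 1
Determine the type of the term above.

type:
  Nat


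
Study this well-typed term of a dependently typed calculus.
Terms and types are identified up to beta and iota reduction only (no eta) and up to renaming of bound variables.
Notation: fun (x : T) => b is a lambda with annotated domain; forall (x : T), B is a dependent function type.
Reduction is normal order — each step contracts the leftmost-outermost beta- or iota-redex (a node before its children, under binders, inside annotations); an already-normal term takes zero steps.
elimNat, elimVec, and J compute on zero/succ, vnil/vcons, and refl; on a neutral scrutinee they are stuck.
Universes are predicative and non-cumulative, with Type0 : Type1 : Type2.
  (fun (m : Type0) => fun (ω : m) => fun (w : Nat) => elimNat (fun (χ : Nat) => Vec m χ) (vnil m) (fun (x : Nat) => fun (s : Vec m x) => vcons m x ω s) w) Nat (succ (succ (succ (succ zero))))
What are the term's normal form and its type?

resulting normal form:
  fun (m : Nat) => elimNat (fun (ω : Nat) => Vec Nat ω) (vnil Nat) (fun (w : Nat) => fun (χ : Vec Nat w) => vcons Nat w (succ (succ (succ (succ zero)))) χ) m
inferred type:
  forall (m : Nat), Vec Nat m


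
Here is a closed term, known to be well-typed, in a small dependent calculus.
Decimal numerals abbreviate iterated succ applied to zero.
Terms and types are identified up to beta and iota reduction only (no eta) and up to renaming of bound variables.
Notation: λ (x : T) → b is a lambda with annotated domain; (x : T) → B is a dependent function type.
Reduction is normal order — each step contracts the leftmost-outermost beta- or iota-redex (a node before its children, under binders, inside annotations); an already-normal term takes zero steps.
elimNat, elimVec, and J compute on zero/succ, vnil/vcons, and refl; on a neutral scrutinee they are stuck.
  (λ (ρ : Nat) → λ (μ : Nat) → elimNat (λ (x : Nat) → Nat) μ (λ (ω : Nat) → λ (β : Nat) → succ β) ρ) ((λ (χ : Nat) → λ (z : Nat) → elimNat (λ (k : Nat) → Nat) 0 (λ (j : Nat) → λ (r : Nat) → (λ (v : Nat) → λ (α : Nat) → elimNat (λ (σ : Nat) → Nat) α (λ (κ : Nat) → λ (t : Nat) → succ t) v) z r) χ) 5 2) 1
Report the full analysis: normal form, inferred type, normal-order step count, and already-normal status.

normal form:
  11
inferred type:
  Nat
reduction steps (normal order): 96
started in normal form: no
first contracted redex: a beta-redex


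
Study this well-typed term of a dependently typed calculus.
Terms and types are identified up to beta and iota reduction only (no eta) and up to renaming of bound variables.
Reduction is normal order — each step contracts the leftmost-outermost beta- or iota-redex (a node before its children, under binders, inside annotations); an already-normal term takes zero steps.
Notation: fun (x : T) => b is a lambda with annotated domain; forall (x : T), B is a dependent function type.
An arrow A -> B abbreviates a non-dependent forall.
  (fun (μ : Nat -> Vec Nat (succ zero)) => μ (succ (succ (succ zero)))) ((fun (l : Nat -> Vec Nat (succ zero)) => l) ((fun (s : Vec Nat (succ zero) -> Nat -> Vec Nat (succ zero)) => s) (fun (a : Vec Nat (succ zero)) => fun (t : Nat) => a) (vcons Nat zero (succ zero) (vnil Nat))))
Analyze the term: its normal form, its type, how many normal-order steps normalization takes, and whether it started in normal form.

reduced normal form:
  vcons Nat zero (succ zero) (vnil Nat)
type:
  Vec Nat (succ zero)
reduction steps (normal order): 5
term was already normal: no
first redex: a beta-redex


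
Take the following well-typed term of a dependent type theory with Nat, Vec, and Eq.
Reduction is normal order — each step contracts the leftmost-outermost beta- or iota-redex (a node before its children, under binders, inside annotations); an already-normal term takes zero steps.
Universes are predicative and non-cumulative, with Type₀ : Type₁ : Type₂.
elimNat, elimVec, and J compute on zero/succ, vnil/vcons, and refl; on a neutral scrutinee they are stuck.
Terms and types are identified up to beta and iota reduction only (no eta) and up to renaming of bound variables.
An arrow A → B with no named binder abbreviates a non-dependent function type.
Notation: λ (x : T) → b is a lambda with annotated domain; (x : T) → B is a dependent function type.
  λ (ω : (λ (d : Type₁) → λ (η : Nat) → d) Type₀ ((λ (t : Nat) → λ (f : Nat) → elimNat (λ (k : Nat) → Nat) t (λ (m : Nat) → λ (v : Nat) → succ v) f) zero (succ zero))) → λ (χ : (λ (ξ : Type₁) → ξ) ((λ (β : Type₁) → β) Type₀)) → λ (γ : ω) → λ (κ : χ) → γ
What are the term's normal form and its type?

reduced normal form:
  λ (ω : Type₀) → λ (d : Type₀) → λ (η : ω) → λ (t : d) → η
type:
  (ω : Type₀) → (d : Type₀) → ω → d → ω


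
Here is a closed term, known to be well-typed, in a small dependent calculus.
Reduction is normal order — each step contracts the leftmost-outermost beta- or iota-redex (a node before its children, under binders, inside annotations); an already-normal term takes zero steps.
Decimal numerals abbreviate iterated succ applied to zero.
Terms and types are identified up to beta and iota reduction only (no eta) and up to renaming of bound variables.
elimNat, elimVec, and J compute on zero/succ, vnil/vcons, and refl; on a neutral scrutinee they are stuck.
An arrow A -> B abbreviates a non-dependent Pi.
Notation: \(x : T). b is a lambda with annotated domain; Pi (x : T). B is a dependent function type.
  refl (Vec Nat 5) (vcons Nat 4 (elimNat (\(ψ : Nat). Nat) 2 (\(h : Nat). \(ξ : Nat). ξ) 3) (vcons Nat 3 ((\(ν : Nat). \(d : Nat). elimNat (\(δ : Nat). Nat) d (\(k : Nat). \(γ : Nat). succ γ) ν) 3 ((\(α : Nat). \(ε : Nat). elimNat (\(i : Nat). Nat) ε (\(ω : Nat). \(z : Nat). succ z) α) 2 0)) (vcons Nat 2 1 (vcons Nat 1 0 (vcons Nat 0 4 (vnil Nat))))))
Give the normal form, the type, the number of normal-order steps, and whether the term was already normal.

resulting normal form:
  refl (Vec Nat 5) (vcons Nat 4 2 (vcons Nat 3 5 (vcons Nat 2 1 (vcons Nat 1 0 (vcons Nat 0 4 (vnil Nat))))))
inferred type:
  Eq (Vec Nat 5) (vcons Nat 4 2 (vcons Nat 3 5 (vcons Nat 2 1 (vcons Nat 1 0 (vcons Nat 0 4 (vnil Nat)))))) (vcons Nat 4 2 (vcons Nat 3 5 (vcons Nat 2 1 (vcons Nat 1 0 (vcons Nat 0 4 (vnil Nat))))))
reduction steps (normal order): 31
already normal: no
first redex: an elimNat iota-redex


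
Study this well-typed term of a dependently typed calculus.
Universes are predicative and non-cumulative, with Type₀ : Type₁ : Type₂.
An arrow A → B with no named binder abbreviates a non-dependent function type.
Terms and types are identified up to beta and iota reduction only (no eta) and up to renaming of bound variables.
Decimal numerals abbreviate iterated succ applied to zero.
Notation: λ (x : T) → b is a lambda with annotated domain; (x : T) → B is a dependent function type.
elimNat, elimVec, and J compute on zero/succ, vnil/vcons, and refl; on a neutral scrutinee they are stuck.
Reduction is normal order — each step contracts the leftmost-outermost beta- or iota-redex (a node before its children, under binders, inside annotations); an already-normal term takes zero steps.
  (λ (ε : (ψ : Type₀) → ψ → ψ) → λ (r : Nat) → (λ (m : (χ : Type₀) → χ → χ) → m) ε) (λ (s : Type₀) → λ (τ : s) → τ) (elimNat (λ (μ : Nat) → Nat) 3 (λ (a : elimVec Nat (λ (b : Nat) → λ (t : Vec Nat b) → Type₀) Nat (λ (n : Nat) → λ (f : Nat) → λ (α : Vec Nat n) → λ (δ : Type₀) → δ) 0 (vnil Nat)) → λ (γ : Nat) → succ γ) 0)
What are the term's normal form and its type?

reduced normal form:
  λ (ε : Type₀) → λ (ψ : ε) → ψ
inferred type:
  (ε : Type₀) → ε → ε
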